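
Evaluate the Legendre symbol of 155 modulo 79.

(155|79)
  = (76|79)    [155 ≡ 76 mod 79]
  = (19|79)    [79 ≡ 7 mod 8 ⇒ (2|79)^2 = +1]
  = -(79|19)    [QR: both ≡ 3 mod 4, sign flips]
  = -(3|19)    [79 ≡ 3 mod 19]
  = (19|3)    [QR: both ≡ 3 mod 4, sign flips]
  = (1|3)    [19 ≡ 1 mod 3]
  = 1    [(1|3) = 1]

1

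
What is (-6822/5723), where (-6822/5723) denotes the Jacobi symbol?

(-6822/5723)
  = (4624/5723)    [-6822 ≡ 4624 mod 5723]
  = (289/5723)    [5723 ≡ 3 mod 8 ⇒ (2/5723)^4 = +1]
  = (5723/289)    [QR: 289 ≡ 1 mod 4, sign kept]
  = (232/289)    [5723 ≡ 232 mod 289]
  = (29/289)    [289 ≡ 1 mod 8 ⇒ (2/289)^3 = +1]
  = (289/29)    [QR: 29 ≡ 1 mod 4, sign kept]
  = (28/29)    [289 ≡ 28 mod 29]
  = (7/29)    [29 ≡ 5 mod 8 ⇒ (2/29)^2 = +1]
  = (29/7)    [QR: 29 ≡ 1 mod 4, sign kept]
  = (1/7)    [29 ≡ 1 mod 7]
  = 1    [(1/7) = 1]

1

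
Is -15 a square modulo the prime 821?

no

Reduce the numerator: -15 ≡ 806 (mod 821), so (-15/821) = (806/821).
Factor out 2: 806 = 2·403. Since 821 ≡ 5 (mod 8), (2/821) = -1. Now have -(403/821).
821 ≡ 1 (mod 4), so quadratic reciprocity gives (403/821) = (821/403). Reduce: 821 ≡ 15 (mod 403). Now have -(15/403).
Both 15 ≡ 3 and 403 ≡ 3 (mod 4), so reciprocity gives (15/403) = -(403/15). Reduce: 403 ≡ 13 (mod 15). Now have (13/15).
13 ≡ 1 (mod 4), so quadratic reciprocity gives (13/15) = (15/13). Reduce: 15 ≡ 2 (mod 13). Now have (2/13).
Factor out 2: 2 = 2. Since 13 ≡ 5 (mod 8), (2/13) = -1. Now have -(1/13).
(1/13) = 1. Collecting the sign factors: -1.
(-15/821) = -1, and 821 is prime, so -15 is not a quadratic residue mod 821.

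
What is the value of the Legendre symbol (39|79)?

(39|79)
  = -(79|39)    [QR: both ≡ 3 mod 4, sign flips]
  = -(1|39)    [79 ≡ 1 mod 39]
  = -1    [(1|39) = 1]

-1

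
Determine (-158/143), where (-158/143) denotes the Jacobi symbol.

1

(-158/143)
  = -(158/143)    [143 ≡ 3 mod 4 ⇒ (-1/143) = -1]
  = -(15/143)    [158 ≡ 15 mod 143]
  = (143/15)    [QR: both ≡ 3 mod 4, sign flips]
  = (8/15)    [143 ≡ 8 mod 15]
  = (1/15)    [15 ≡ 7 mod 8 ⇒ (2/15)^3 = +1]
  = 1    [(1/15) = 1]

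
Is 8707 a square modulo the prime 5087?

yes

(8707/5087)
  = (3620/5087)    [8707 ≡ 3620 mod 5087]
  = (905/5087)    [5087 ≡ 7 mod 8 ⇒ (2/5087)^2 = +1]
  = (5087/905)    [QR: 905 ≡ 1 mod 4, sign kept]
  = (562/905)    [5087 ≡ 562 mod 905]
  = (281/905)    [905 ≡ 1 mod 8 ⇒ (2/905) = +1]
  = (905/281)    [QR: 281 ≡ 1 mod 4, sign kept]
  = (62/281)    [905 ≡ 62 mod 281]
  = (31/281)    [281 ≡ 1 mod 8 ⇒ (2/281) = +1]
  = (281/31)    [QR: 281 ≡ 1 mod 4, sign kept]
  = (2/31)    [281 ≡ 2 mod 31]
  = (1/31)    [31 ≡ 7 mod 8 ⇒ (2/31) = +1]
  = 1    [(1/31) = 1]
(8707/5087) = 1, and 5087 is prime, so 8707 is a quadratic residue mod 5087.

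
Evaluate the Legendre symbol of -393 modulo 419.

Reduce the numerator: -393 ≡ 26 (mod 419), so (-393|419) = (26|419).
Factor out 2: 26 = 2·13. Since 419 ≡ 3 (mod 8), (2|419) = -1. Now have -(13|419).
13 ≡ 1 (mod 4), so quadratic reciprocity gives (13|419) = (419|13). Reduce: 419 ≡ 3 (mod 13). Now have -(3|13).
13 ≡ 1 (mod 4), so quadratic reciprocity gives (3|13) = (13|3). Reduce: 13 ≡ 1 (mod 3). Now have -(1|3).
(1|3) = 1. Collecting the sign factors: -1.

-1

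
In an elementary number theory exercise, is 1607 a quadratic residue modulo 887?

no

(1607/887)
  = (720/887)    [1607 ≡ 720 mod 887]
  = (45/887)    [887 ≡ 7 mod 8 ⇒ (2/887)^4 = +1]
  = (887/45)    [QR: 45 ≡ 1 mod 4, sign kept]
  = (32/45)    [887 ≡ 32 mod 45]
  = -(1/45)    [45 ≡ 5 mod 8 ⇒ (2/45)^5 = -1]
  = -1    [(1/45) = 1]
The Legendre symbol is -1, so x^2 ≡ 1607 (mod 887) has no solution.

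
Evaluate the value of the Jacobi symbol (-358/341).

1

Reduce the numerator: -358 ≡ 324 (mod 341), so (-358/341) = (324/341).
Factor out 2: 324 = 2^2·81. Since 341 ≡ 5 (mod 8), (2/341) = -1, and (2/341)^2 = +1. Now have (81/341).
81 ≡ 1 (mod 4), so quadratic reciprocity gives (81/341) = (341/81). Reduce: 341 ≡ 17 (mod 81). Now have (17/81).
17 ≡ 1 (mod 4), so quadratic reciprocity gives (17/81) = (81/17). Reduce: 81 ≡ 13 (mod 17). Now have (13/17).
13 ≡ 1 (mod 4), so quadratic reciprocity gives (13/17) = (17/13). Reduce: 17 ≡ 4 (mod 13). Now have (4/13).
Factor out 2: 4 = 2^2. Since 13 ≡ 5 (mod 8), (2/13) = -1, and (2/13)^2 = +1. Now have (1/13).
(1/13) = 1. Collecting the sign factors: 1.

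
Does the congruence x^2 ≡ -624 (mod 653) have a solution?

no

(-624|653)
  = (624|653)    [653 ≡ 1 mod 4 ⇒ (-1|653) = +1]
  = (39|653)    [653 ≡ 5 mod 8 ⇒ (2|653)^4 = +1]
  = (653|39)    [QR: 653 ≡ 1 mod 4, sign kept]
  = (29|39)    [653 ≡ 29 mod 39]
  = (39|29)    [QR: 29 ≡ 1 mod 4, sign kept]
  = (10|29)    [39 ≡ 10 mod 29]
  = -(5|29)    [29 ≡ 5 mod 8 ⇒ (2|29) = -1]
  = -(29|5)    [QR: 5 ≡ 1 mod 4, sign kept]
  = -(4|5)    [29 ≡ 4 mod 5]
  = -(1|5)    [5 ≡ 5 mod 8 ⇒ (2|5)^2 = +1]
  = -1    [(1|5) = 1]
(-624|653) = -1, and 653 is prime, so -624 is not a quadratic residue mod 653.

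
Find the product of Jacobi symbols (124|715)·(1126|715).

By multiplicativity, (124·1126|715) = (124|715)·(1126|715).
First factor (124|715):
(124|715)
  = (31|715)    [715 ≡ 3 mod 8 ⇒ (2|715)^2 = +1]
  = -(715|31)    [QR: both ≡ 3 mod 4, sign flips]
  = -(2|31)    [715 ≡ 2 mod 31]
  = -(1|31)    [31 ≡ 7 mod 8 ⇒ (2|31) = +1]
  = -1    [(1|31) = 1]
Second factor (1126|715):
(1126|715)
  = (411|715)    [1126 ≡ 411 mod 715]
  = -(715|411)    [QR: both ≡ 3 mod 4, sign flips]
  = -(304|411)    [715 ≡ 304 mod 411]
  = -(19|411)    [411 ≡ 3 mod 8 ⇒ (2|411)^4 = +1]
  = (411|19)    [QR: both ≡ 3 mod 4, sign flips]
  = (12|19)    [411 ≡ 12 mod 19]
  = (3|19)    [19 ≡ 3 mod 8 ⇒ (2|19)^2 = +1]
  = -(19|3)    [QR: both ≡ 3 mod 4, sign flips]
  = -(1|3)    [19 ≡ 1 mod 3]
  = -1    [(1|3) = 1]
Product: (-1)·(-1) = 1.

1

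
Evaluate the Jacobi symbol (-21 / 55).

1

(-21 / 55)
  = (34 / 55)    [-21 ≡ 34 mod 55]
  = (17 / 55)    [55 ≡ 7 mod 8 ⇒ (2 / 55) = +1]
  = (55 / 17)    [QR: 17 ≡ 1 mod 4, sign kept]
  = (4 / 17)    [55 ≡ 4 mod 17]
  = (1 / 17)    [17 ≡ 1 mod 8 ⇒ (2 / 17)^2 = +1]
  = 1    [(1 / 17) = 1]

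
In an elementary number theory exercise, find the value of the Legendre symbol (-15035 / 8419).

(-15035 / 8419)
  = (1803 / 8419)    [-15035 ≡ 1803 mod 8419]
  = -(8419 / 1803)    [QR: both ≡ 3 mod 4, sign flips]
  = -(1207 / 1803)    [8419 ≡ 1207 mod 1803]
  = (1803 / 1207)    [QR: both ≡ 3 mod 4, sign flips]
  = (596 / 1207)    [1803 ≡ 596 mod 1207]
  = (149 / 1207)    [1207 ≡ 7 mod 8 ⇒ (2 / 1207)^2 = +1]
  = (1207 / 149)    [QR: 149 ≡ 1 mod 4, sign kept]
  = (15 / 149)    [1207 ≡ 15 mod 149]
  = (149 / 15)    [QR: 149 ≡ 1 mod 4, sign kept]
  = (14 / 15)    [149 ≡ 14 mod 15]
  = (7 / 15)    [15 ≡ 7 mod 8 ⇒ (2 / 15) = +1]
  = -(15 / 7)    [QR: both ≡ 3 mod 4, sign flips]
  = -(1 / 7)    [15 ≡ 1 mod 7]
  = -1    [(1 / 7) = 1]

-1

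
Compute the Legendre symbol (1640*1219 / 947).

By multiplicativity, (1640·1219 / 947) = (1640 / 947)·(1219 / 947).
First factor (1640 / 947):
Reduce the numerator: 1640 ≡ 693 (mod 947), so (1640 / 947) = (693 / 947).
693 ≡ 1 (mod 4), so quadratic reciprocity gives (693 / 947) = (947 / 693). Reduce: 947 ≡ 254 (mod 693). Now have (254 / 693).
Factor out 2: 254 = 2·127. Since 693 ≡ 5 (mod 8), (2 / 693) = -1. Now have -(127 / 693).
693 ≡ 1 (mod 4), so quadratic reciprocity gives (127 / 693) = (693 / 127). Reduce: 693 ≡ 58 (mod 127). Now have -(58 / 127).
Factor out 2: 58 = 2·29. Since 127 ≡ 7 (mod 8), (2 / 127) = +1. Now have -(29 / 127).
29 ≡ 1 (mod 4), so quadratic reciprocity gives (29 / 127) = (127 / 29). Reduce: 127 ≡ 11 (mod 29). Now have -(11 / 29).
29 ≡ 1 (mod 4), so quadratic reciprocity gives (11 / 29) = (29 / 11). Reduce: 29 ≡ 7 (mod 11). Now have -(7 / 11).
Both 7 ≡ 3 and 11 ≡ 3 (mod 4), so reciprocity gives (7 / 11) = -(11 / 7). Reduce: 11 ≡ 4 (mod 7). Now have (4 / 7).
Factor out 2: 4 = 2^2. Since 7 ≡ 7 (mod 8), (2 / 7) = +1, and (2 / 7)^2 = +1. Now have (1 / 7).
(1 / 7) = 1. Collecting the sign factors: 1.
Second factor (1219 / 947):
Reduce the numerator: 1219 ≡ 272 (mod 947), so (1219 / 947) = (272 / 947).
Factor out 2: 272 = 2^4·17. Since 947 ≡ 3 (mod 8), (2 / 947) = -1, and (2 / 947)^4 = +1. Now have (17 / 947).
17 ≡ 1 (mod 4), so quadratic reciprocity gives (17 / 947) = (947 / 17). Reduce: 947 ≡ 12 (mod 17). Now have (12 / 17).
Factor out 2: 12 = 2^2·3. Since 17 ≡ 1 (mod 8), (2 / 17) = +1, and (2 / 17)^2 = +1. Now have (3 / 17).
17 ≡ 1 (mod 4), so quadratic reciprocity gives (3 / 17) = (17 / 3). Reduce: 17 ≡ 2 (mod 3). Now have (2 / 3).
Factor out 2: 2 = 2. Since 3 ≡ 3 (mod 8), (2 / 3) = -1. Now have -(1 / 3).
(1 / 3) = 1. Collecting the sign factors: -1.
Product: (1)·(-1) = -1.

-1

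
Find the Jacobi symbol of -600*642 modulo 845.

0

By multiplicativity, (-600·642/845) = (-600/845)·(642/845).
First factor (-600/845):
(-600/845)
  = (245/845)    [-600 ≡ 245 mod 845]
  = (845/245)    [QR: 245 ≡ 1 mod 4, sign kept]
  = (110/245)    [845 ≡ 110 mod 245]
  = -(55/245)    [245 ≡ 5 mod 8 ⇒ (2/245) = -1]
  = -(245/55)    [QR: 245 ≡ 1 mod 4, sign kept]
  = -(25/55)    [245 ≡ 25 mod 55]
  = -(55/25)    [QR: 25 ≡ 1 mod 4, sign kept]
  = -(5/25)    [55 ≡ 5 mod 25]
  = -(25/5)    [QR: 5 ≡ 1 mod 4, sign kept]
  = -(0/5)    [25 ≡ 0 mod 5]
  = 0    [numerator 0, gcd > 1]
Second factor (642/845):
(642/845)
  = -(321/845)    [845 ≡ 5 mod 8 ⇒ (2/845) = -1]
  = -(845/321)    [QR: 321 ≡ 1 mod 4, sign kept]
  = -(203/321)    [845 ≡ 203 mod 321]
  = -(321/203)    [QR: 321 ≡ 1 mod 4, sign kept]
  = -(118/203)    [321 ≡ 118 mod 203]
  = (59/203)    [203 ≡ 3 mod 8 ⇒ (2/203) = -1]
  = -(203/59)    [QR: both ≡ 3 mod 4, sign flips]
  = -(26/59)    [203 ≡ 26 mod 59]
  = (13/59)    [59 ≡ 3 mod 8 ⇒ (2/59) = -1]
  = (59/13)    [QR: 13 ≡ 1 mod 4, sign kept]
  = (7/13)    [59 ≡ 7 mod 13]
  = (13/7)    [QR: 13 ≡ 1 mod 4, sign kept]
  = (6/7)    [13 ≡ 6 mod 7]
  = (3/7)    [7 ≡ 7 mod 8 ⇒ (2/7) = +1]
  = -(7/3)    [QR: both ≡ 3 mod 4, sign flips]
  = -(1/3)    [7 ≡ 1 mod 3]
  = -1    [(1/3) = 1]
Product: (0)·(-1) = 0.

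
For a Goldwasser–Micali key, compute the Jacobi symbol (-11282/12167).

-1

(-11282/12167)
  = (885/12167)    [-11282 ≡ 885 mod 12167]
  = (12167/885)    [QR: 885 ≡ 1 mod 4, sign kept]
  = (662/885)    [12167 ≡ 662 mod 885]
  = -(331/885)    [885 ≡ 5 mod 8 ⇒ (2/885) = -1]
  = -(885/331)    [QR: 885 ≡ 1 mod 4, sign kept]
  = -(223/331)    [885 ≡ 223 mod 331]
  = (331/223)    [QR: both ≡ 3 mod 4, sign flips]
  = (108/223)    [331 ≡ 108 mod 223]
  = (27/223)    [223 ≡ 7 mod 8 ⇒ (2/223)^2 = +1]
  = -(223/27)    [QR: both ≡ 3 mod 4, sign flips]
  = -(7/27)    [223 ≡ 7 mod 27]
  = (27/7)    [QR: both ≡ 3 mod 4, sign flips]
  = (6/7)    [27 ≡ 6 mod 7]
  = (3/7)    [7 ≡ 7 mod 8 ⇒ (2/7) = +1]
  = -(7/3)    [QR: both ≡ 3 mod 4, sign flips]
  = -(1/3)    [7 ≡ 1 mod 3]
  = -1    [(1/3) = 1]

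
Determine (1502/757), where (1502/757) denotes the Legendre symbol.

1

Reduce the numerator: 1502 ≡ 745 (mod 757), so (1502/757) = (745/757).
745 ≡ 1 (mod 4), so quadratic reciprocity gives (745/757) = (757/745). Reduce: 757 ≡ 12 (mod 745). Now have (12/745).
Factor out 2: 12 = 2^2·3. Since 745 ≡ 1 (mod 8), (2/745) = +1, and (2/745)^2 = +1. Now have (3/745).
745 ≡ 1 (mod 4), so quadratic reciprocity gives (3/745) = (745/3). Reduce: 745 ≡ 1 (mod 3). Now have (1/3).
(1/3) = 1. Collecting the sign factors: 1.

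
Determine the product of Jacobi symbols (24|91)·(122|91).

1

By multiplicativity, (24·122|91) = (24|91)·(122|91).
First factor (24|91):
Factor out 2: 24 = 2^3·3. Since 91 ≡ 3 (mod 8), (2|91) = -1, and (2|91)^3 = -1. Now have -(3|91).
Both 3 ≡ 3 and 91 ≡ 3 (mod 4), so reciprocity gives (3|91) = -(91|3). Reduce: 91 ≡ 1 (mod 3). Now have (1|3).
(1|3) = 1. Collecting the sign factors: 1.
Second factor (122|91):
Reduce the numerator: 122 ≡ 31 (mod 91), so (122|91) = (31|91).
Both 31 ≡ 3 and 91 ≡ 3 (mod 4), so reciprocity gives (31|91) = -(91|31). Reduce: 91 ≡ 29 (mod 31). Now have -(29|31).
29 ≡ 1 (mod 4), so quadratic reciprocity gives (29|31) = (31|29). Reduce: 31 ≡ 2 (mod 29). Now have -(2|29).
Factor out 2: 2 = 2. Since 29 ≡ 5 (mod 8), (2|29) = -1. Now have (1|29).
(1|29) = 1. Collecting the sign factors: 1.
Product: (1)·(1) = 1.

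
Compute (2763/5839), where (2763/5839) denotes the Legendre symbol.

Both 2763 ≡ 3 and 5839 ≡ 3 (mod 4), so reciprocity gives (2763/5839) = -(5839/2763). Reduce: 5839 ≡ 313 (mod 2763). Now have -(313/2763).
313 ≡ 1 (mod 4), so quadratic reciprocity gives (313/2763) = (2763/313). Reduce: 2763 ≡ 259 (mod 313). Now have -(259/313).
313 ≡ 1 (mod 4), so quadratic reciprocity gives (259/313) = (313/259). Reduce: 313 ≡ 54 (mod 259). Now have -(54/259).
Factor out 2: 54 = 2·27. Since 259 ≡ 3 (mod 8), (2/259) = -1. Now have (27/259).
Both 27 ≡ 3 and 259 ≡ 3 (mod 4), so reciprocity gives (27/259) = -(259/27). Reduce: 259 ≡ 16 (mod 27). Now have -(16/27).
Factor out 2: 16 = 2^4. Since 27 ≡ 3 (mod 8), (2/27) = -1, and (2/27)^4 = +1. Now have -(1/27).
(1/27) = 1. Collecting the sign factors: -1.

-1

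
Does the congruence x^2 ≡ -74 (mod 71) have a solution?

(-74/71)
  = -(74/71)    [71 ≡ 3 mod 4 ⇒ (-1/71) = -1]
  = -(3/71)    [74 ≡ 3 mod 71]
  = (71/3)    [QR: both ≡ 3 mod 4, sign flips]
  = (2/3)    [71 ≡ 2 mod 3]
  = -(1/3)    [3 ≡ 3 mod 8 ⇒ (2/3) = -1]
  = -1    [(1/3) = 1]
(-74/71) = -1, and 71 is prime, so -74 is not a quadratic residue mod 71.

no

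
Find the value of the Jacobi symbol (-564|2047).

(-564|2047)
  = (1483|2047)    [-564 ≡ 1483 mod 2047]
  = -(2047|1483)    [QR: both ≡ 3 mod 4, sign flips]
  = -(564|1483)    [2047 ≡ 564 mod 1483]
  = -(141|1483)    [1483 ≡ 3 mod 8 ⇒ (2|1483)^2 = +1]
  = -(1483|141)    [QR: 141 ≡ 1 mod 4, sign kept]
  = -(73|141)    [1483 ≡ 73 mod 141]
  = -(141|73)    [QR: 73 ≡ 1 mod 4, sign kept]
  = -(68|73)    [141 ≡ 68 mod 73]
  = -(17|73)    [73 ≡ 1 mod 8 ⇒ (2|73)^2 = +1]
  = -(73|17)    [QR: 17 ≡ 1 mod 4, sign kept]
  = -(5|17)    [73 ≡ 5 mod 17]
  = -(17|5)    [QR: 5 ≡ 1 mod 4, sign kept]
  = -(2|5)    [17 ≡ 2 mod 5]
  = (1|5)    [5 ≡ 5 mod 8 ⇒ (2|5) = -1]
  = 1    [(1|5) = 1]

1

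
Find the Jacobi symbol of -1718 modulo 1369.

Reduce the numerator: -1718 ≡ 1020 (mod 1369), so (-1718/1369) = (1020/1369).
Factor out 2: 1020 = 2^2·255. Since 1369 ≡ 1 (mod 8), (2/1369) = +1, and (2/1369)^2 = +1. Now have (255/1369).
1369 ≡ 1 (mod 4), so quadratic reciprocity gives (255/1369) = (1369/255). Reduce: 1369 ≡ 94 (mod 255). Now have (94/255).
Factor out 2: 94 = 2·47. Since 255 ≡ 7 (mod 8), (2/255) = +1. Now have (47/255).
Both 47 ≡ 3 and 255 ≡ 3 (mod 4), so reciprocity gives (47/255) = -(255/47). Reduce: 255 ≡ 20 (mod 47). Now have -(20/47).
Factor out 2: 20 = 2^2·5. Since 47 ≡ 7 (mod 8), (2/47) = +1, and (2/47)^2 = +1. Now have -(5/47).
5 ≡ 1 (mod 4), so quadratic reciprocity gives (5/47) = (47/5). Reduce: 47 ≡ 2 (mod 5). Now have -(2/5).
Factor out 2: 2 = 2. Since 5 ≡ 5 (mod 8), (2/5) = -1. Now have (1/5).
(1/5) = 1. Collecting the sign factors: 1.

1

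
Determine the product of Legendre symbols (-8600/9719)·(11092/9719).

-1

By multiplicativity, (-8600·11092/9719) = (-8600/9719)·(11092/9719).
First factor (-8600/9719):
Pull out -1: (-8600/9719) = (-1/9719)·(8600/9719). Since 9719 ≡ 3 (mod 4), (-1/9719) = -1. Now have -(8600/9719).
Factor out 2: 8600 = 2^3·1075. Since 9719 ≡ 7 (mod 8), (2/9719) = +1, and (2/9719)^3 = +1. Now have -(1075/9719).
Both 1075 ≡ 3 and 9719 ≡ 3 (mod 4), so reciprocity gives (1075/9719) = -(9719/1075). Reduce: 9719 ≡ 44 (mod 1075). Now have (44/1075).
Factor out 2: 44 = 2^2·11. Since 1075 ≡ 3 (mod 8), (2/1075) = -1, and (2/1075)^2 = +1. Now have (11/1075).
Both 11 ≡ 3 and 1075 ≡ 3 (mod 4), so reciprocity gives (11/1075) = -(1075/11). Reduce: 1075 ≡ 8 (mod 11). Now have -(8/11).
Factor out 2: 8 = 2^3. Since 11 ≡ 3 (mod 8), (2/11) = -1, and (2/11)^3 = -1. Now have (1/11).
(1/11) = 1. Collecting the sign factors: 1.
Second factor (11092/9719):
Reduce the numerator: 11092 ≡ 1373 (mod 9719), so (11092/9719) = (1373/9719).
1373 ≡ 1 (mod 4), so quadratic reciprocity gives (1373/9719) = (9719/1373). Reduce: 9719 ≡ 108 (mod 1373). Now have (108/1373).
Factor out 2: 108 = 2^2·27. Since 1373 ≡ 5 (mod 8), (2/1373) = -1, and (2/1373)^2 = +1. Now have (27/1373).
1373 ≡ 1 (mod 4), so quadratic reciprocity gives (27/1373) = (1373/27). Reduce: 1373 ≡ 23 (mod 27). Now have (23/27).
Both 23 ≡ 3 and 27 ≡ 3 (mod 4), so reciprocity gives (23/27) = -(27/23). Reduce: 27 ≡ 4 (mod 23). Now have -(4/23).
Factor out 2: 4 = 2^2. Since 23 ≡ 7 (mod 8), (2/23) = +1, and (2/23)^2 = +1. Now have -(1/23).
(1/23) = 1. Collecting the sign factors: -1.
Product: (1)·(-1) = -1.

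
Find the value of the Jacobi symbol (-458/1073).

-1

Reduce the numerator: -458 ≡ 615 (mod 1073), so (-458/1073) = (615/1073).
1073 ≡ 1 (mod 4), so quadratic reciprocity gives (615/1073) = (1073/615). Reduce: 1073 ≡ 458 (mod 615). Now have (458/615).
Factor out 2: 458 = 2·229. Since 615 ≡ 7 (mod 8), (2/615) = +1. Now have (229/615).
229 ≡ 1 (mod 4), so quadratic reciprocity gives (229/615) = (615/229). Reduce: 615 ≡ 157 (mod 229). Now have (157/229).
157 ≡ 1 (mod 4), so quadratic reciprocity gives (157/229) = (229/157). Reduce: 229 ≡ 72 (mod 157). Now have (72/157).
Factor out 2: 72 = 2^3·9. Since 157 ≡ 5 (mod 8), (2/157) = -1, and (2/157)^3 = -1. Now have -(9/157).
9 ≡ 1 (mod 4), so quadratic reciprocity gives (9/157) = (157/9). Reduce: 157 ≡ 4 (mod 9). Now have -(4/9).
Factor out 2: 4 = 2^2. Since 9 ≡ 1 (mod 8), (2/9) = +1, and (2/9)^2 = +1. Now have -(1/9).
(1/9) = 1. Collecting the sign factors: -1.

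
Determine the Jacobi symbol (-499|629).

Reduce the numerator: -499 ≡ 130 (mod 629), so (-499|629) = (130|629).
Factor out 2: 130 = 2·65. Since 629 ≡ 5 (mod 8), (2|629) = -1. Now have -(65|629).
65 ≡ 1 (mod 4), so quadratic reciprocity gives (65|629) = (629|65). Reduce: 629 ≡ 44 (mod 65). Now have -(44|65).
Factor out 2: 44 = 2^2·11. Since 65 ≡ 1 (mod 8), (2|65) = +1, and (2|65)^2 = +1. Now have -(11|65).
65 ≡ 1 (mod 4), so quadratic reciprocity gives (11|65) = (65|11). Reduce: 65 ≡ 10 (mod 11). Now have -(10|11).
Factor out 2: 10 = 2·5. Since 11 ≡ 3 (mod 8), (2|11) = -1. Now have (5|11).
5 ≡ 1 (mod 4), so quadratic reciprocity gives (5|11) = (11|5). Reduce: 11 ≡ 1 (mod 5). Now have (1|5).
(1|5) = 1. Collecting the sign factors: 1.

1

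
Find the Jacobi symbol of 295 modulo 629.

(295 / 629)
  = (629 / 295)    [QR: 629 ≡ 1 mod 4, sign kept]
  = (39 / 295)    [629 ≡ 39 mod 295]
  = -(295 / 39)    [QR: both ≡ 3 mod 4, sign flips]
  = -(22 / 39)    [295 ≡ 22 mod 39]
  = -(11 / 39)    [39 ≡ 7 mod 8 ⇒ (2 / 39) = +1]
  = (39 / 11)    [QR: both ≡ 3 mod 4, sign flips]
  = (6 / 11)    [39 ≡ 6 mod 11]
  = -(3 / 11)    [11 ≡ 3 mod 8 ⇒ (2 / 11) = -1]
  = (11 / 3)    [QR: both ≡ 3 mod 4, sign flips]
  = (2 / 3)    [11 ≡ 2 mod 3]
  = -(1 / 3)    [3 ≡ 3 mod 8 ⇒ (2 / 3) = -1]
  = -1    [(1 / 3) = 1]

-1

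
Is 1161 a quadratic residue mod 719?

(1161/719)
  = (442/719)    [1161 ≡ 442 mod 719]
  = (221/719)    [719 ≡ 7 mod 8 ⇒ (2/719) = +1]
  = (719/221)    [QR: 221 ≡ 1 mod 4, sign kept]
  = (56/221)    [719 ≡ 56 mod 221]
  = -(7/221)    [221 ≡ 5 mod 8 ⇒ (2/221)^3 = -1]
  = -(221/7)    [QR: 221 ≡ 1 mod 4, sign kept]
  = -(4/7)    [221 ≡ 4 mod 7]
  = -(1/7)    [7 ≡ 7 mod 8 ⇒ (2/7)^2 = +1]
  = -1    [(1/7) = 1]
The Legendre symbol is -1, so x^2 ≡ 1161 (mod 719) has no solution.

no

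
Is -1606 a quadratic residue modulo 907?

yes

Reduce the numerator: -1606 ≡ 208 (mod 907), so (-1606/907) = (208/907).
Factor out 2: 208 = 2^4·13. Since 907 ≡ 3 (mod 8), (2/907) = -1, and (2/907)^4 = +1. Now have (13/907).
13 ≡ 1 (mod 4), so quadratic reciprocity gives (13/907) = (907/13). Reduce: 907 ≡ 10 (mod 13). Now have (10/13).
Factor out 2: 10 = 2·5. Since 13 ≡ 5 (mod 8), (2/13) = -1. Now have -(5/13).
5 ≡ 1 (mod 4), so quadratic reciprocity gives (5/13) = (13/5). Reduce: 13 ≡ 3 (mod 5). Now have -(3/5).
5 ≡ 1 (mod 4), so quadratic reciprocity gives (3/5) = (5/3). Reduce: 5 ≡ 2 (mod 3). Now have -(2/3).
Factor out 2: 2 = 2. Since 3 ≡ 3 (mod 8), (2/3) = -1. Now have (1/3).
(1/3) = 1. Collecting the sign factors: 1.
The Legendre symbol is 1, so x^2 ≡ -1606 (mod 907) has solution.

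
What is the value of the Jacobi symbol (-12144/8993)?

Pull out -1: (-12144/8993) = (-1/8993)·(12144/8993). Since 8993 ≡ 1 (mod 4), (-1/8993) = +1. Now have (12144/8993).
Reduce the numerator: 12144 ≡ 3151 (mod 8993), so (12144/8993) = (3151/8993).
8993 ≡ 1 (mod 4), so quadratic reciprocity gives (3151/8993) = (8993/3151). Reduce: 8993 ≡ 2691 (mod 3151). Now have (2691/3151).
Both 2691 ≡ 3 and 3151 ≡ 3 (mod 4), so reciprocity gives (2691/3151) = -(3151/2691). Reduce: 3151 ≡ 460 (mod 2691). Now have -(460/2691).
Factor out 2: 460 = 2^2·115. Since 2691 ≡ 3 (mod 8), (2/2691) = -1, and (2/2691)^2 = +1. Now have -(115/2691).
Both 115 ≡ 3 and 2691 ≡ 3 (mod 4), so reciprocity gives (115/2691) = -(2691/115). Reduce: 2691 ≡ 46 (mod 115). Now have (46/115).
Factor out 2: 46 = 2·23. Since 115 ≡ 3 (mod 8), (2/115) = -1. Now have -(23/115).
Both 23 ≡ 3 and 115 ≡ 3 (mod 4), so reciprocity gives (23/115) = -(115/23). Reduce: 115 ≡ 0 (mod 23). Now have (0/23).
The numerator is now 0 with denominator 23 > 1: the symbol is 0.

0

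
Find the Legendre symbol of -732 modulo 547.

Pull out -1: (-732/547) = (-1/547)·(732/547). Since 547 ≡ 3 (mod 4), (-1/547) = -1. Now have -(732/547).
Reduce the numerator: 732 ≡ 185 (mod 547), so (732/547) = (185/547).
185 ≡ 1 (mod 4), so quadratic reciprocity gives (185/547) = (547/185). Reduce: 547 ≡ 177 (mod 185). Now have -(177/185).
177 ≡ 1 (mod 4), so quadratic reciprocity gives (177/185) = (185/177). Reduce: 185 ≡ 8 (mod 177). Now have -(8/177).
Factor out 2: 8 = 2^3. Since 177 ≡ 1 (mod 8), (2/177) = +1, and (2/177)^3 = +1. Now have -(1/177).
(1/177) = 1. Collecting the sign factors: -1.

-1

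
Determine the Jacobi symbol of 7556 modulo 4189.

1

Reduce the numerator: 7556 ≡ 3367 (mod 4189), so (7556/4189) = (3367/4189).
4189 ≡ 1 (mod 4), so quadratic reciprocity gives (3367/4189) = (4189/3367). Reduce: 4189 ≡ 822 (mod 3367). Now have (822/3367).
Factor out 2: 822 = 2·411. Since 3367 ≡ 7 (mod 8), (2/3367) = +1. Now have (411/3367).
Both 411 ≡ 3 and 3367 ≡ 3 (mod 4), so reciprocity gives (411/3367) = -(3367/411). Reduce: 3367 ≡ 79 (mod 411). Now have -(79/411).
Both 79 ≡ 3 and 411 ≡ 3 (mod 4), so reciprocity gives (79/411) = -(411/79). Reduce: 411 ≡ 16 (mod 79). Now have (16/79).
Factor out 2: 16 = 2^4. Since 79 ≡ 7 (mod 8), (2/79) = +1, and (2/79)^4 = +1. Now have (1/79).
(1/79) = 1. Collecting the sign factors: 1.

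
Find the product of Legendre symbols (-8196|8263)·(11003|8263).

By multiplicativity, (-8196·11003|8263) = (-8196|8263)·(11003|8263).
First factor (-8196|8263):
(-8196|8263)
  = -(8196|8263)    [8263 ≡ 3 mod 4 ⇒ (-1|8263) = -1]
  = -(2049|8263)    [8263 ≡ 7 mod 8 ⇒ (2|8263)^2 = +1]
  = -(8263|2049)    [QR: 2049 ≡ 1 mod 4, sign kept]
  = -(67|2049)    [8263 ≡ 67 mod 2049]
  = -(2049|67)    [QR: 2049 ≡ 1 mod 4, sign kept]
  = -(39|67)    [2049 ≡ 39 mod 67]
  = (67|39)    [QR: both ≡ 3 mod 4, sign flips]
  = (28|39)    [67 ≡ 28 mod 39]
  = (7|39)    [39 ≡ 7 mod 8 ⇒ (2|39)^2 = +1]
  = -(39|7)    [QR: both ≡ 3 mod 4, sign flips]
  = -(4|7)    [39 ≡ 4 mod 7]
  = -(1|7)    [7 ≡ 7 mod 8 ⇒ (2|7)^2 = +1]
  = -1    [(1|7) = 1]
Second factor (11003|8263):
(11003|8263)
  = (2740|8263)    [11003 ≡ 2740 mod 8263]
  = (685|8263)    [8263 ≡ 7 mod 8 ⇒ (2|8263)^2 = +1]
  = (8263|685)    [QR: 685 ≡ 1 mod 4, sign kept]
  = (43|685)    [8263 ≡ 43 mod 685]
  = (685|43)    [QR: 685 ≡ 1 mod 4, sign kept]
  = (40|43)    [685 ≡ 40 mod 43]
  = -(5|43)    [43 ≡ 3 mod 8 ⇒ (2|43)^3 = -1]
  = -(43|5)    [QR: 5 ≡ 1 mod 4, sign kept]
  = -(3|5)    [43 ≡ 3 mod 5]
  = -(5|3)    [QR: 5 ≡ 1 mod 4, sign kept]
  = -(2|3)    [5 ≡ 2 mod 3]
  = (1|3)    [3 ≡ 3 mod 8 ⇒ (2|3) = -1]
  = 1    [(1|3) = 1]
Product: (-1)·(1) = -1.

-1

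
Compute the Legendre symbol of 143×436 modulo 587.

-1

By multiplicativity, (143·436/587) = (143/587)·(436/587).
First factor (143/587):
Both 143 ≡ 3 and 587 ≡ 3 (mod 4), so reciprocity gives (143/587) = -(587/143). Reduce: 587 ≡ 15 (mod 143). Now have -(15/143).
Both 15 ≡ 3 and 143 ≡ 3 (mod 4), so reciprocity gives (15/143) = -(143/15). Reduce: 143 ≡ 8 (mod 15). Now have (8/15).
Factor out 2: 8 = 2^3. Since 15 ≡ 7 (mod 8), (2/15) = +1, and (2/15)^3 = +1. Now have (1/15).
(1/15) = 1. Collecting the sign factors: 1.
Second factor (436/587):
Factor out 2: 436 = 2^2·109. Since 587 ≡ 3 (mod 8), (2/587) = -1, and (2/587)^2 = +1. Now have (109/587).
109 ≡ 1 (mod 4), so quadratic reciprocity gives (109/587) = (587/109). Reduce: 587 ≡ 42 (mod 109). Now have (42/109).
Factor out 2: 42 = 2·21. Since 109 ≡ 5 (mod 8), (2/109) = -1. Now have -(21/109).
21 ≡ 1 (mod 4), so quadratic reciprocity gives (21/109) = (109/21). Reduce: 109 ≡ 4 (mod 21). Now have -(4/21).
Factor out 2: 4 = 2^2. Since 21 ≡ 5 (mod 8), (2/21) = -1, and (2/21)^2 = +1. Now have -(1/21).
(1/21) = 1. Collecting the sign factors: -1.
Product: (1)·(-1) = -1.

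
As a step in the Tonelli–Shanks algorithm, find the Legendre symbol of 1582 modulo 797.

Reduce the numerator: 1582 ≡ 785 (mod 797), so (1582 / 797) = (785 / 797).
785 ≡ 1 (mod 4), so quadratic reciprocity gives (785 / 797) = (797 / 785). Reduce: 797 ≡ 12 (mod 785). Now have (12 / 785).
Factor out 2: 12 = 2^2·3. Since 785 ≡ 1 (mod 8), (2 / 785) = +1, and (2 / 785)^2 = +1. Now have (3 / 785).
785 ≡ 1 (mod 4), so quadratic reciprocity gives (3 / 785) = (785 / 3). Reduce: 785 ≡ 2 (mod 3). Now have (2 / 3).
Factor out 2: 2 = 2. Since 3 ≡ 3 (mod 8), (2 / 3) = -1. Now have -(1 / 3).
(1 / 3) = 1. Collecting the sign factors: -1.

-1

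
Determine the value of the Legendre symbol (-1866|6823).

-1

(-1866|6823)
  = (4957|6823)    [-1866 ≡ 4957 mod 6823]
  = (6823|4957)    [QR: 4957 ≡ 1 mod 4, sign kept]
  = (1866|4957)    [6823 ≡ 1866 mod 4957]
  = -(933|4957)    [4957 ≡ 5 mod 8 ⇒ (2|4957) = -1]
  = -(4957|933)    [QR: 933 ≡ 1 mod 4, sign kept]
  = -(292|933)    [4957 ≡ 292 mod 933]
  = -(73|933)    [933 ≡ 5 mod 8 ⇒ (2|933)^2 = +1]
  = -(933|73)    [QR: 73 ≡ 1 mod 4, sign kept]
  = -(57|73)    [933 ≡ 57 mod 73]
  = -(73|57)    [QR: 57 ≡ 1 mod 4, sign kept]
  = -(16|57)    [73 ≡ 16 mod 57]
  = -(1|57)    [57 ≡ 1 mod 8 ⇒ (2|57)^4 = +1]
  = -1    [(1|57) = 1]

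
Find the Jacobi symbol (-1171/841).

1

(-1171/841)
  = (1171/841)    [841 ≡ 1 mod 4 ⇒ (-1/841) = +1]
  = (330/841)    [1171 ≡ 330 mod 841]
  = (165/841)    [841 ≡ 1 mod 8 ⇒ (2/841) = +1]
  = (841/165)    [QR: 165 ≡ 1 mod 4, sign kept]
  = (16/165)    [841 ≡ 16 mod 165]
  = (1/165)    [165 ≡ 5 mod 8 ⇒ (2/165)^4 = +1]
  = 1    [(1/165) = 1]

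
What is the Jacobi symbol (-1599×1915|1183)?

By multiplicativity, (-1599·1915|1183) = (-1599|1183)·(1915|1183).
First factor (-1599|1183):
Pull out -1: (-1599|1183) = (-1|1183)·(1599|1183). Since 1183 ≡ 3 (mod 4), (-1|1183) = -1. Now have -(1599|1183).
Reduce the numerator: 1599 ≡ 416 (mod 1183), so (1599|1183) = (416|1183).
Factor out 2: 416 = 2^5·13. Since 1183 ≡ 7 (mod 8), (2|1183) = +1, and (2|1183)^5 = +1. Now have -(13|1183).
13 ≡ 1 (mod 4), so quadratic reciprocity gives (13|1183) = (1183|13). Reduce: 1183 ≡ 0 (mod 13). Now have -(0|13).
The numerator is now 0 with denominator 13 > 1: the symbol is 0.
Second factor (1915|1183):
Reduce the numerator: 1915 ≡ 732 (mod 1183), so (1915|1183) = (732|1183).
Factor out 2: 732 = 2^2·183. Since 1183 ≡ 7 (mod 8), (2|1183) = +1, and (2|1183)^2 = +1. Now have (183|1183).
Both 183 ≡ 3 and 1183 ≡ 3 (mod 4), so reciprocity gives (183|1183) = -(1183|183). Reduce: 1183 ≡ 85 (mod 183). Now have -(85|183).
85 ≡ 1 (mod 4), so quadratic reciprocity gives (85|183) = (183|85). Reduce: 183 ≡ 13 (mod 85). Now have -(13|85).
13 ≡ 1 (mod 4), so quadratic reciprocity gives (13|85) = (85|13). Reduce: 85 ≡ 7 (mod 13). Now have -(7|13).
13 ≡ 1 (mod 4), so quadratic reciprocity gives (7|13) = (13|7). Reduce: 13 ≡ 6 (mod 7). Now have -(6|7).
Factor out 2: 6 = 2·3. Since 7 ≡ 7 (mod 8), (2|7) = +1. Now have -(3|7).
Both 3 ≡ 3 and 7 ≡ 3 (mod 4), so reciprocity gives (3|7) = -(7|3). Reduce: 7 ≡ 1 (mod 3). Now have (1|3).
(1|3) = 1. Collecting the sign factors: 1.
Product: (0)·(1) = 0.

0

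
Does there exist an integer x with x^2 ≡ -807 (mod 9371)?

no

Pull out -1: (-807/9371) = (-1/9371)·(807/9371). Since 9371 ≡ 3 (mod 4), (-1/9371) = -1. Now have -(807/9371).
Both 807 ≡ 3 and 9371 ≡ 3 (mod 4), so reciprocity gives (807/9371) = -(9371/807). Reduce: 9371 ≡ 494 (mod 807). Now have (494/807).
Factor out 2: 494 = 2·247. Since 807 ≡ 7 (mod 8), (2/807) = +1. Now have (247/807).
Both 247 ≡ 3 and 807 ≡ 3 (mod 4), so reciprocity gives (247/807) = -(807/247). Reduce: 807 ≡ 66 (mod 247). Now have -(66/247).
Factor out 2: 66 = 2·33. Since 247 ≡ 7 (mod 8), (2/247) = +1. Now have -(33/247).
33 ≡ 1 (mod 4), so quadratic reciprocity gives (33/247) = (247/33). Reduce: 247 ≡ 16 (mod 33). Now have -(16/33).
Factor out 2: 16 = 2^4. Since 33 ≡ 1 (mod 8), (2/33) = +1, and (2/33)^4 = +1. Now have -(1/33).
(1/33) = 1. Collecting the sign factors: -1.
The Legendre symbol is -1, so x^2 ≡ -807 (mod 9371) has no solution.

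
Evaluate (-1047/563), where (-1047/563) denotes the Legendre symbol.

-1

Reduce the numerator: -1047 ≡ 79 (mod 563), so (-1047/563) = (79/563).
Both 79 ≡ 3 and 563 ≡ 3 (mod 4), so reciprocity gives (79/563) = -(563/79). Reduce: 563 ≡ 10 (mod 79). Now have -(10/79).
Factor out 2: 10 = 2·5. Since 79 ≡ 7 (mod 8), (2/79) = +1. Now have -(5/79).
5 ≡ 1 (mod 4), so quadratic reciprocity gives (5/79) = (79/5). Reduce: 79 ≡ 4 (mod 5). Now have -(4/5).
Factor out 2: 4 = 2^2. Since 5 ≡ 5 (mod 8), (2/5) = -1, and (2/5)^2 = +1. Now have -(1/5).
(1/5) = 1. Collecting the sign factors: -1.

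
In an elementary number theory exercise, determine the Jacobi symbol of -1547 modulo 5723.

Pull out -1: (-1547/5723) = (-1/5723)·(1547/5723). Since 5723 ≡ 3 (mod 4), (-1/5723) = -1. Now have -(1547/5723).
Both 1547 ≡ 3 and 5723 ≡ 3 (mod 4), so reciprocity gives (1547/5723) = -(5723/1547). Reduce: 5723 ≡ 1082 (mod 1547). Now have (1082/1547).
Factor out 2: 1082 = 2·541. Since 1547 ≡ 3 (mod 8), (2/1547) = -1. Now have -(541/1547).
541 ≡ 1 (mod 4), so quadratic reciprocity gives (541/1547) = (1547/541). Reduce: 1547 ≡ 465 (mod 541). Now have -(465/541).
465 ≡ 1 (mod 4), so quadratic reciprocity gives (465/541) = (541/465). Reduce: 541 ≡ 76 (mod 465). Now have -(76/465).
Factor out 2: 76 = 2^2·19. Since 465 ≡ 1 (mod 8), (2/465) = +1, and (2/465)^2 = +1. Now have -(19/465).
465 ≡ 1 (mod 4), so quadratic reciprocity gives (19/465) = (465/19). Reduce: 465 ≡ 9 (mod 19). Now have -(9/19).
9 ≡ 1 (mod 4), so quadratic reciprocity gives (9/19) = (19/9). Reduce: 19 ≡ 1 (mod 9). Now have -(1/9).
(1/9) = 1. Collecting the sign factors: -1.

-1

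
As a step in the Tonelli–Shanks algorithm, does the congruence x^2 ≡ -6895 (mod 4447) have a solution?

Reduce the numerator: -6895 ≡ 1999 (mod 4447), so (-6895/4447) = (1999/4447).
Both 1999 ≡ 3 and 4447 ≡ 3 (mod 4), so reciprocity gives (1999/4447) = -(4447/1999). Reduce: 4447 ≡ 449 (mod 1999). Now have -(449/1999).
449 ≡ 1 (mod 4), so quadratic reciprocity gives (449/1999) = (1999/449). Reduce: 1999 ≡ 203 (mod 449). Now have -(203/449).
449 ≡ 1 (mod 4), so quadratic reciprocity gives (203/449) = (449/203). Reduce: 449 ≡ 43 (mod 203). Now have -(43/203).
Both 43 ≡ 3 and 203 ≡ 3 (mod 4), so reciprocity gives (43/203) = -(203/43). Reduce: 203 ≡ 31 (mod 43). Now have (31/43).
Both 31 ≡ 3 and 43 ≡ 3 (mod 4), so reciprocity gives (31/43) = -(43/31). Reduce: 43 ≡ 12 (mod 31). Now have -(12/31).
Factor out 2: 12 = 2^2·3. Since 31 ≡ 7 (mod 8), (2/31) = +1, and (2/31)^2 = +1. Now have -(3/31).
Both 3 ≡ 3 and 31 ≡ 3 (mod 4), so reciprocity gives (3/31) = -(31/3). Reduce: 31 ≡ 1 (mod 3). Now have (1/3).
(1/3) = 1. Collecting the sign factors: 1.
(-6895/4447) = 1, and 4447 is prime, so -6895 is a quadratic residue mod 4447.

yes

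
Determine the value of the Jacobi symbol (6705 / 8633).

(6705 / 8633)
  = (8633 / 6705)    [QR: 6705 ≡ 1 mod 4, sign kept]
  = (1928 / 6705)    [8633 ≡ 1928 mod 6705]
  = (241 / 6705)    [6705 ≡ 1 mod 8 ⇒ (2 / 6705)^3 = +1]
  = (6705 / 241)    [QR: 241 ≡ 1 mod 4, sign kept]
  = (198 / 241)    [6705 ≡ 198 mod 241]
  = (99 / 241)    [241 ≡ 1 mod 8 ⇒ (2 / 241) = +1]
  = (241 / 99)    [QR: 241 ≡ 1 mod 4, sign kept]
  = (43 / 99)    [241 ≡ 43 mod 99]
  = -(99 / 43)    [QR: both ≡ 3 mod 4, sign flips]
  = -(13 / 43)    [99 ≡ 13 mod 43]
  = -(43 / 13)    [QR: 13 ≡ 1 mod 4, sign kept]
  = -(4 / 13)    [43 ≡ 4 mod 13]
  = -(1 / 13)    [13 ≡ 5 mod 8 ⇒ (2 / 13)^2 = +1]
  = -1    [(1 / 13) = 1]

-1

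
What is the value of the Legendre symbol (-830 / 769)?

Reduce the numerator: -830 ≡ 708 (mod 769), so (-830 / 769) = (708 / 769).
Factor out 2: 708 = 2^2·177. Since 769 ≡ 1 (mod 8), (2 / 769) = +1, and (2 / 769)^2 = +1. Now have (177 / 769).
177 ≡ 1 (mod 4), so quadratic reciprocity gives (177 / 769) = (769 / 177). Reduce: 769 ≡ 61 (mod 177). Now have (61 / 177).
61 ≡ 1 (mod 4), so quadratic reciprocity gives (61 / 177) = (177 / 61). Reduce: 177 ≡ 55 (mod 61). Now have (55 / 61).
61 ≡ 1 (mod 4), so quadratic reciprocity gives (55 / 61) = (61 / 55). Reduce: 61 ≡ 6 (mod 55). Now have (6 / 55).
Factor out 2: 6 = 2·3. Since 55 ≡ 7 (mod 8), (2 / 55) = +1. Now have (3 / 55).
Both 3 ≡ 3 and 55 ≡ 3 (mod 4), so reciprocity gives (3 / 55) = -(55 / 3). Reduce: 55 ≡ 1 (mod 3). Now have -(1 / 3).
(1 / 3) = 1. Collecting the sign factors: -1.

-1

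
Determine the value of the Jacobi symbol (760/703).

Reduce the numerator: 760 ≡ 57 (mod 703), so (760/703) = (57/703).
57 ≡ 1 (mod 4), so quadratic reciprocity gives (57/703) = (703/57). Reduce: 703 ≡ 19 (mod 57). Now have (19/57).
57 ≡ 1 (mod 4), so quadratic reciprocity gives (19/57) = (57/19). Reduce: 57 ≡ 0 (mod 19). Now have (0/19).
The numerator is now 0 with denominator 19 > 1: the symbol is 0.

0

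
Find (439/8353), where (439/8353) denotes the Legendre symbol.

8353 ≡ 1 (mod 4), so quadratic reciprocity gives (439/8353) = (8353/439). Reduce: 8353 ≡ 12 (mod 439). Now have (12/439).
Factor out 2: 12 = 2^2·3. Since 439 ≡ 7 (mod 8), (2/439) = +1, and (2/439)^2 = +1. Now have (3/439).
Both 3 ≡ 3 and 439 ≡ 3 (mod 4), so reciprocity gives (3/439) = -(439/3). Reduce: 439 ≡ 1 (mod 3). Now have -(1/3).
(1/3) = 1. Collecting the sign factors: -1.

-1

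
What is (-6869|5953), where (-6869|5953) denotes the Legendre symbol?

(-6869|5953)
  = (5037|5953)    [-6869 ≡ 5037 mod 5953]
  = (5953|5037)    [QR: 5037 ≡ 1 mod 4, sign kept]
  = (916|5037)    [5953 ≡ 916 mod 5037]
  = (229|5037)    [5037 ≡ 5 mod 8 ⇒ (2|5037)^2 = +1]
  = (5037|229)    [QR: 229 ≡ 1 mod 4, sign kept]
  = (228|229)    [5037 ≡ 228 mod 229]
  = (57|229)    [229 ≡ 5 mod 8 ⇒ (2|229)^2 = +1]
  = (229|57)    [QR: 57 ≡ 1 mod 4, sign kept]
  = (1|57)    [229 ≡ 1 mod 57]
  = 1    [(1|57) = 1]

1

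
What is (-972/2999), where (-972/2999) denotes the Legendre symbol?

-1

(-972/2999)
  = (2027/2999)    [-972 ≡ 2027 mod 2999]
  = -(2999/2027)    [QR: both ≡ 3 mod 4, sign flips]
  = -(972/2027)    [2999 ≡ 972 mod 2027]
  = -(243/2027)    [2027 ≡ 3 mod 8 ⇒ (2/2027)^2 = +1]
  = (2027/243)    [QR: both ≡ 3 mod 4, sign flips]
  = (83/243)    [2027 ≡ 83 mod 243]
  = -(243/83)    [QR: both ≡ 3 mod 4, sign flips]
  = -(77/83)    [243 ≡ 77 mod 83]
  = -(83/77)    [QR: 77 ≡ 1 mod 4, sign kept]
  = -(6/77)    [83 ≡ 6 mod 77]
  = (3/77)    [77 ≡ 5 mod 8 ⇒ (2/77) = -1]
  = (77/3)    [QR: 77 ≡ 1 mod 4, sign kept]
  = (2/3)    [77 ≡ 2 mod 3]
  = -(1/3)    [3 ≡ 3 mod 8 ⇒ (2/3) = -1]
  = -1    [(1/3) = 1]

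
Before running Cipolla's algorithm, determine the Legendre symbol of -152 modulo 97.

Reduce the numerator: -152 ≡ 42 (mod 97), so (-152/97) = (42/97).
Factor out 2: 42 = 2·21. Since 97 ≡ 1 (mod 8), (2/97) = +1. Now have (21/97).
21 ≡ 1 (mod 4), so quadratic reciprocity gives (21/97) = (97/21). Reduce: 97 ≡ 13 (mod 21). Now have (13/21).
13 ≡ 1 (mod 4), so quadratic reciprocity gives (13/21) = (21/13). Reduce: 21 ≡ 8 (mod 13). Now have (8/13).
Factor out 2: 8 = 2^3. Since 13 ≡ 5 (mod 8), (2/13) = -1, and (2/13)^3 = -1. Now have -(1/13).
(1/13) = 1. Collecting the sign factors: -1.

-1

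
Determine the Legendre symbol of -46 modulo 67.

Pull out -1: (-46|67) = (-1|67)·(46|67). Since 67 ≡ 3 (mod 4), (-1|67) = -1. Now have -(46|67).
Factor out 2: 46 = 2·23. Since 67 ≡ 3 (mod 8), (2|67) = -1. Now have (23|67).
Both 23 ≡ 3 and 67 ≡ 3 (mod 4), so reciprocity gives (23|67) = -(67|23). Reduce: 67 ≡ 21 (mod 23). Now have -(21|23).
21 ≡ 1 (mod 4), so quadratic reciprocity gives (21|23) = (23|21). Reduce: 23 ≡ 2 (mod 21). Now have -(2|21).
Factor out 2: 2 = 2. Since 21 ≡ 5 (mod 8), (2|21) = -1. Now have (1|21).
(1|21) = 1. Collecting the sign factors: 1.

1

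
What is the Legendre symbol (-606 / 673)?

Pull out -1: (-606 / 673) = (-1 / 673)·(606 / 673). Since 673 ≡ 1 (mod 4), (-1 / 673) = +1. Now have (606 / 673).
Factor out 2: 606 = 2·303. Since 673 ≡ 1 (mod 8), (2 / 673) = +1. Now have (303 / 673).
673 ≡ 1 (mod 4), so quadratic reciprocity gives (303 / 673) = (673 / 303). Reduce: 673 ≡ 67 (mod 303). Now have (67 / 303).
Both 67 ≡ 3 and 303 ≡ 3 (mod 4), so reciprocity gives (67 / 303) = -(303 / 67). Reduce: 303 ≡ 35 (mod 67). Now have -(35 / 67).
Both 35 ≡ 3 and 67 ≡ 3 (mod 4), so reciprocity gives (35 / 67) = -(67 / 35). Reduce: 67 ≡ 32 (mod 35). Now have (32 / 35).
Factor out 2: 32 = 2^5. Since 35 ≡ 3 (mod 8), (2 / 35) = -1, and (2 / 35)^5 = -1. Now have -(1 / 35).
(1 / 35) = 1. Collecting the sign factors: -1.

-1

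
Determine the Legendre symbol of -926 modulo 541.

-1

(-926/541)
  = (926/541)    [541 ≡ 1 mod 4 ⇒ (-1/541) = +1]
  = (385/541)    [926 ≡ 385 mod 541]
  = (541/385)    [QR: 385 ≡ 1 mod 4, sign kept]
  = (156/385)    [541 ≡ 156 mod 385]
  = (39/385)    [385 ≡ 1 mod 8 ⇒ (2/385)^2 = +1]
  = (385/39)    [QR: 385 ≡ 1 mod 4, sign kept]
  = (34/39)    [385 ≡ 34 mod 39]
  = (17/39)    [39 ≡ 7 mod 8 ⇒ (2/39) = +1]
  = (39/17)    [QR: 17 ≡ 1 mod 4, sign kept]
  = (5/17)    [39 ≡ 5 mod 17]
  = (17/5)    [QR: 5 ≡ 1 mod 4, sign kept]
  = (2/5)    [17 ≡ 2 mod 5]
  = -(1/5)    [5 ≡ 5 mod 8 ⇒ (2/5) = -1]
  = -1    [(1/5) = 1]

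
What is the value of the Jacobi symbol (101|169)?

101 ≡ 1 (mod 4), so quadratic reciprocity gives (101|169) = (169|101). Reduce: 169 ≡ 68 (mod 101). Now have (68|101).
Factor out 2: 68 = 2^2·17. Since 101 ≡ 5 (mod 8), (2|101) = -1, and (2|101)^2 = +1. Now have (17|101).
17 ≡ 1 (mod 4), so quadratic reciprocity gives (17|101) = (101|17). Reduce: 101 ≡ 16 (mod 17). Now have (16|17).
Factor out 2: 16 = 2^4. Since 17 ≡ 1 (mod 8), (2|17) = +1, and (2|17)^4 = +1. Now have (1|17).
(1|17) = 1. Collecting the sign factors: 1.

1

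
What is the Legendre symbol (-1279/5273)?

-1

Reduce the numerator: -1279 ≡ 3994 (mod 5273), so (-1279/5273) = (3994/5273).
Factor out 2: 3994 = 2·1997. Since 5273 ≡ 1 (mod 8), (2/5273) = +1. Now have (1997/5273).
1997 ≡ 1 (mod 4), so quadratic reciprocity gives (1997/5273) = (5273/1997). Reduce: 5273 ≡ 1279 (mod 1997). Now have (1279/1997).
1997 ≡ 1 (mod 4), so quadratic reciprocity gives (1279/1997) = (1997/1279). Reduce: 1997 ≡ 718 (mod 1279). Now have (718/1279).
Factor out 2: 718 = 2·359. Since 1279 ≡ 7 (mod 8), (2/1279) = +1. Now have (359/1279).
Both 359 ≡ 3 and 1279 ≡ 3 (mod 4), so reciprocity gives (359/1279) = -(1279/359). Reduce: 1279 ≡ 202 (mod 359). Now have -(202/359).
Factor out 2: 202 = 2·101. Since 359 ≡ 7 (mod 8), (2/359) = +1. Now have -(101/359).
101 ≡ 1 (mod 4), so quadratic reciprocity gives (101/359) = (359/101). Reduce: 359 ≡ 56 (mod 101). Now have -(56/101).
Factor out 2: 56 = 2^3·7. Since 101 ≡ 5 (mod 8), (2/101) = -1, and (2/101)^3 = -1. Now have (7/101).
101 ≡ 1 (mod 4), so quadratic reciprocity gives (7/101) = (101/7). Reduce: 101 ≡ 3 (mod 7). Now have (3/7).
Both 3 ≡ 3 and 7 ≡ 3 (mod 4), so reciprocity gives (3/7) = -(7/3). Reduce: 7 ≡ 1 (mod 3). Now have -(1/3).
(1/3) = 1. Collecting the sign factors: -1.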